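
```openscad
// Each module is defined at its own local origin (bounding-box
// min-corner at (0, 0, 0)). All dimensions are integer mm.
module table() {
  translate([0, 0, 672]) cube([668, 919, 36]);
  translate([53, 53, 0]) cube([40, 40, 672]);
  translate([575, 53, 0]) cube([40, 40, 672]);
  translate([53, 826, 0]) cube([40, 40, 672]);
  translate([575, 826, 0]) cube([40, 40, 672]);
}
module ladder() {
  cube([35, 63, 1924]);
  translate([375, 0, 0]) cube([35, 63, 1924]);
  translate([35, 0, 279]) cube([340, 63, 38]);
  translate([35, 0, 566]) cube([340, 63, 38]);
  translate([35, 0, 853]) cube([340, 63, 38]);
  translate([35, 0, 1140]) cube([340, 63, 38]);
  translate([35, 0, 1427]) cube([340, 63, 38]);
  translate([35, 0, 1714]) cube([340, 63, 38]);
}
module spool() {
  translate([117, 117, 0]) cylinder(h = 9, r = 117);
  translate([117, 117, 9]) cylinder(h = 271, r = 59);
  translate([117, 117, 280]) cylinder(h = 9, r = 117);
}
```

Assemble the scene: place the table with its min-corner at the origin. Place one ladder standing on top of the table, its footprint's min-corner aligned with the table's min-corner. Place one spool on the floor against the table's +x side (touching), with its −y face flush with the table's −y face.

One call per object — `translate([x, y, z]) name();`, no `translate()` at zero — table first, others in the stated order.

table();
translate([0, 0, 708]) ladder();
translate([668, 0, 0]) spool();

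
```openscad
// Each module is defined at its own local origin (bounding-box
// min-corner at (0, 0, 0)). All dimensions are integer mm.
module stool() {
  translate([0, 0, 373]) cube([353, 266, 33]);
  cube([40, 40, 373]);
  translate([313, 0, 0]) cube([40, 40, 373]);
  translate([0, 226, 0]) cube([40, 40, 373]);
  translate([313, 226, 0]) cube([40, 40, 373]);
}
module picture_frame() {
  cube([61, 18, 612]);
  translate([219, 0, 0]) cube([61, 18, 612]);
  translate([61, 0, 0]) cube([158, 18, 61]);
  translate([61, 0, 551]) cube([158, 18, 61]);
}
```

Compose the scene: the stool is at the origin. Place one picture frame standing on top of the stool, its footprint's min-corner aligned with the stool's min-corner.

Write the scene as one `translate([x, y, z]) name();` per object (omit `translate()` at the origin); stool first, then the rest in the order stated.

stool();
translate([0, 0, 406]) picture_frame();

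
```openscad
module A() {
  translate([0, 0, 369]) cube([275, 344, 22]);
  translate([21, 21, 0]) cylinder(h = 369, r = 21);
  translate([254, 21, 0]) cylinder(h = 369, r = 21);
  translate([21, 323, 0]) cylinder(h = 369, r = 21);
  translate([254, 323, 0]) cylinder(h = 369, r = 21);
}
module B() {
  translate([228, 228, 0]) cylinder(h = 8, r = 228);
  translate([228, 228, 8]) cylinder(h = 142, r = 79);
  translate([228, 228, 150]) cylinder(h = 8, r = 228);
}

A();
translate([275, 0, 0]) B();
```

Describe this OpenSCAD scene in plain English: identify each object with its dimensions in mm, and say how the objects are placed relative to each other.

A is a simple wooden stool: a rectangular seat 275 mm (x) by 344 mm (y), 22 mm thick, top face at z = 391 mm, on four round legs, each 42 mm in diameter. The legs rest on z = 0, each leg's axis is inset half a diameter from the nearest pair of seat edges (so the leg's bounding box is flush with the corner).

B is a spool: two coaxial disc flanges of radius 228 mm and thickness 8 mm, joined by a core cylinder of radius 79 mm and height 142 mm. The lower flange rests on z = 0 and the three cylinders share a vertical axis.

The spool is against the stool's +x side, with their −y faces flush.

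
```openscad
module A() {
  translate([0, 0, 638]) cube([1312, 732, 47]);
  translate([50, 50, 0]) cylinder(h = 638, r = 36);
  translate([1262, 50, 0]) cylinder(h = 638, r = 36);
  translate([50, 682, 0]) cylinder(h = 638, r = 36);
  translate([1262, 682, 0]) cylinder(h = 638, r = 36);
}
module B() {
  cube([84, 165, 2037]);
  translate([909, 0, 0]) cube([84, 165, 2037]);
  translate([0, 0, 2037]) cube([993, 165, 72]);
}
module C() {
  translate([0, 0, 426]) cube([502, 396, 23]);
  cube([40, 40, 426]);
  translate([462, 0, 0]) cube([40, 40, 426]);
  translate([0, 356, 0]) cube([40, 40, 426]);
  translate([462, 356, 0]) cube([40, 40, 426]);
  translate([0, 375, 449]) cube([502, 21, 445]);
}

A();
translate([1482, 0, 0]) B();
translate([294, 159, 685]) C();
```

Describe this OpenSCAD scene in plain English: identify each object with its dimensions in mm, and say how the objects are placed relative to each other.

A is a table: top 1312 mm (x) × 732 mm (y), 47 mm thick, upper face at z = 685 mm, on four round legs of 72 mm diameter, each leg's bounding box inset 14 mm from the nearest pair of top edges, running from z = 0 to the bottom of the top.

B is a rectangular door frame: two vertical jambs of 84×165 mm section, 2037 mm tall, with a clear opening 825 mm wide between their inner faces. A header 72 mm tall and 165 mm deep lies on top of the jambs and spans the full outside width.

C is a chair: 502×396 mm seat, 23 mm thick, top at z = 449 mm, on four 40 mm square corner legs flush with the seat edges. A 21 mm thick backrest slab spans the full seat width, extending 445 mm above the seat top, its back face flush with the seat's +y edge.

The door frame is on the floor beside the table on its +x side. The chair is on top of the table.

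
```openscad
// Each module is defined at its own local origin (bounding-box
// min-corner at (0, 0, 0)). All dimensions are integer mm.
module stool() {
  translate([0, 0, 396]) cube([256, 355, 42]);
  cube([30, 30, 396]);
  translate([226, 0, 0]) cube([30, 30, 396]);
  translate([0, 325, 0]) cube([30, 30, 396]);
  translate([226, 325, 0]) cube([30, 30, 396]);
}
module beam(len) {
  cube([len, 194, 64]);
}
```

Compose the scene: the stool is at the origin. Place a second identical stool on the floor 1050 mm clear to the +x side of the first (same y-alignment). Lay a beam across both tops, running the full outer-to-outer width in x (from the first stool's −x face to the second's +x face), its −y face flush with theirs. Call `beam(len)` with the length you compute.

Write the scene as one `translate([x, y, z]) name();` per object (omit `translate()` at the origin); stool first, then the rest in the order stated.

stool();
translate([1306, 0, 0]) stool();
translate([0, 0, 438]) beam(1562);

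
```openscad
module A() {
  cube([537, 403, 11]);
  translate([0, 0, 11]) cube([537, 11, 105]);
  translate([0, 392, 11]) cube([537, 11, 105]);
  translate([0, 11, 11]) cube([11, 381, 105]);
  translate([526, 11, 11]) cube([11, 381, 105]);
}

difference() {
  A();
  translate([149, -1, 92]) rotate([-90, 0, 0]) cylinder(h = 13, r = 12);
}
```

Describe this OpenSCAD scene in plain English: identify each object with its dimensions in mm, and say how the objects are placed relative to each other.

A is an open storage box with external size 537×403×116 mm and wall thickness 11 mm (the base is also 11 mm thick). The base covers the whole footprint; the four walls stand on the base, with the y-facing walls full-width and the x-facing walls fitting between their inner faces.

The open box has a circular hole of radius 12 mm through its front wall, centred at (x = 149, z = 92).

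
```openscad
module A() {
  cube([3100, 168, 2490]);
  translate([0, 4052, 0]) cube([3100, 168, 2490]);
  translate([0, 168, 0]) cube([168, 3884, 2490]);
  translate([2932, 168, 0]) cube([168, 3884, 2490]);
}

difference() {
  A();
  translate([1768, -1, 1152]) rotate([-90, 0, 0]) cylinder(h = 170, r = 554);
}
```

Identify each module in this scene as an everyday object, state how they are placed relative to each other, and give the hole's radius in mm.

A is a house frame. The house frame has a circular hole through its front wall. The hole's radius is 554 mm.

The subtracted cylinder has r = 554 mm.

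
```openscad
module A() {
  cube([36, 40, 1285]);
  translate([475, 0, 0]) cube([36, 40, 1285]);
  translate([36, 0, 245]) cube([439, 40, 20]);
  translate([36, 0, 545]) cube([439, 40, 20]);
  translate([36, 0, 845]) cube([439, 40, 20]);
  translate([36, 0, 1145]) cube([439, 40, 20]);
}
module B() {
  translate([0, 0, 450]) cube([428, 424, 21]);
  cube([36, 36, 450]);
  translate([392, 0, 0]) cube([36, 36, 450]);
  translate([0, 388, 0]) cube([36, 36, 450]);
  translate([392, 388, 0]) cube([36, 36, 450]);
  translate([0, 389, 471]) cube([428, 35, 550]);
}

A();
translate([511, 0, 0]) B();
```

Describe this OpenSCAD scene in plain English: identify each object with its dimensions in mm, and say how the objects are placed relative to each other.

A is a straight ladder. Two 36×40 mm vertical rails, 1285 mm tall, stand 511 mm apart (outside-to-outside) with their front faces coplanar on the −y side. 4 rungs, each 40 mm deep and 20 mm tall, span between the inner faces of the rails, front faces flush with the rails. The lowest rung's underside is at z = 245 mm and rungs are spaced 300 mm apart (underside to underside).

B is a chair: 428×424 mm seat, 21 mm thick, top at z = 471 mm, on four 36 mm square corner legs flush with the seat edges. A 35 mm thick backrest slab spans the full seat width, extending 550 mm above the seat top, its back face flush with the seat's +y edge.

The chair is against the ladder's +x side, with their −y faces flush.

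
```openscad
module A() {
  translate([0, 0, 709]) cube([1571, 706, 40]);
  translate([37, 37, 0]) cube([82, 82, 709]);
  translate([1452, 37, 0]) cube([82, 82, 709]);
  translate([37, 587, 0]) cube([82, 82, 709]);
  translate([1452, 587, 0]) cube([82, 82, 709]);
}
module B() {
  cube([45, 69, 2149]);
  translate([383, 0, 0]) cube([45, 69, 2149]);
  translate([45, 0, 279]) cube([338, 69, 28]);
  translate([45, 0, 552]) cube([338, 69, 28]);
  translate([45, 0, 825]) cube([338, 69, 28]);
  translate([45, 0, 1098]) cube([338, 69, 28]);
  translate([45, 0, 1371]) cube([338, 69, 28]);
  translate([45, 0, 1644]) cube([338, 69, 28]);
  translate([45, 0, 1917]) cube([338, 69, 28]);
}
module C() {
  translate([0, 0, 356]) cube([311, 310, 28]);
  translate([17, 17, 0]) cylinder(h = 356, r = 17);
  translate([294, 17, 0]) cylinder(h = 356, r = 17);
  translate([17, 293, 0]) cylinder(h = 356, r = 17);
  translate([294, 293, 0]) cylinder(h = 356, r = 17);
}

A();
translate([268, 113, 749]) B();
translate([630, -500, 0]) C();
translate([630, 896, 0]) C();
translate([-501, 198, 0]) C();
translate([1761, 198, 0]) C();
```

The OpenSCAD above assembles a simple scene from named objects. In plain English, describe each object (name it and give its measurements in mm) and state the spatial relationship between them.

A is a rectangular dining table. The top is 1571×706×40 mm with its upper surface at z = 749 mm. It stands on four 82×82 mm square legs, each inset 37 mm from the nearest pair of top edges, running from the floor to the underside of the top.

B is a wooden ladder with two side rails of 45×69 mm section and 2149 mm height, set 428 mm apart overall. Between them run 7 rectangular rungs (69 mm deep, 28 mm thick), front faces flush with the rails' −y face. The bottom of the first rung is 279 mm above the floor and each subsequent rung is 273 mm higher than the one below.

C is a four-legged stool. The seat is 311×310 mm, 28 mm thick, top at z = 384 mm. It stands on four round legs, each 34 mm in diameter, from z = 0 to the seat underside, each leg's axis is inset half a diameter from the nearest pair of seat edges (so the leg's bounding box is flush with the corner).

The ladder is on top of the table. Four stools sit around the table at the −y, +y, −x, +x sides.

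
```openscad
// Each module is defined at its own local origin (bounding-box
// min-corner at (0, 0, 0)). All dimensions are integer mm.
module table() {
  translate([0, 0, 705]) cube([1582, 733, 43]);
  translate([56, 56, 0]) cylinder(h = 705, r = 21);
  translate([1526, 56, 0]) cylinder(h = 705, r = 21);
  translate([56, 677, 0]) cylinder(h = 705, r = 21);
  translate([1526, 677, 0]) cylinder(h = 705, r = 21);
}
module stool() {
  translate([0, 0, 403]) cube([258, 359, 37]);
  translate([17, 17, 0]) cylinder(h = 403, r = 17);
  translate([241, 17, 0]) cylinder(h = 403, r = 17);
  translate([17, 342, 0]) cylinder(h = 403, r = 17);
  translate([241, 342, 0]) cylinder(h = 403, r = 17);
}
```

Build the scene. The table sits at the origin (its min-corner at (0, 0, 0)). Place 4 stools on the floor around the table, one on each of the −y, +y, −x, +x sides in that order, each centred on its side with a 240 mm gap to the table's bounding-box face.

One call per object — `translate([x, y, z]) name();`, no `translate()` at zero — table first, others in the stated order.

table();
translate([662, -599, 0]) stool();
translate([662, 973, 0]) stool();
translate([-498, 187, 0]) stool();
translate([1822, 187, 0]) stool();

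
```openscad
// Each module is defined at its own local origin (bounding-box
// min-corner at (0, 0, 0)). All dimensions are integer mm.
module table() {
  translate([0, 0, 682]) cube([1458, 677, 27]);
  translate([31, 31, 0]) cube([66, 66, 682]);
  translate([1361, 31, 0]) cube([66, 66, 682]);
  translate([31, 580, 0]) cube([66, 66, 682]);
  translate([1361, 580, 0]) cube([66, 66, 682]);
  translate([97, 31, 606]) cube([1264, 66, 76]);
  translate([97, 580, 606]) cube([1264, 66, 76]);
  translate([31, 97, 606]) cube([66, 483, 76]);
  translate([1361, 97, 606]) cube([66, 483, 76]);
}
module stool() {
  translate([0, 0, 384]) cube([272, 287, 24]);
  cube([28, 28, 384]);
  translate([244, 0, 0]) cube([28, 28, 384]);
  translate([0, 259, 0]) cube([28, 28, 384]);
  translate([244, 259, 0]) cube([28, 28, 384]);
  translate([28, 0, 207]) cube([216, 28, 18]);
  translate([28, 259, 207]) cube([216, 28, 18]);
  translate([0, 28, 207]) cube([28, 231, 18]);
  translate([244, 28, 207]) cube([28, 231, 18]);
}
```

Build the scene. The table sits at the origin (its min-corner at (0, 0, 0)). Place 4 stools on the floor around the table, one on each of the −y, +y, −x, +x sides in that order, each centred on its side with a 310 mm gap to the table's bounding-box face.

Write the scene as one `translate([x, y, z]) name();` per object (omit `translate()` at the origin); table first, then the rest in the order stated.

table();
translate([593, -597, 0]) stool();
translate([593, 987, 0]) stool();
translate([-582, 195, 0]) stool();
translate([1768, 195, 0]) stool();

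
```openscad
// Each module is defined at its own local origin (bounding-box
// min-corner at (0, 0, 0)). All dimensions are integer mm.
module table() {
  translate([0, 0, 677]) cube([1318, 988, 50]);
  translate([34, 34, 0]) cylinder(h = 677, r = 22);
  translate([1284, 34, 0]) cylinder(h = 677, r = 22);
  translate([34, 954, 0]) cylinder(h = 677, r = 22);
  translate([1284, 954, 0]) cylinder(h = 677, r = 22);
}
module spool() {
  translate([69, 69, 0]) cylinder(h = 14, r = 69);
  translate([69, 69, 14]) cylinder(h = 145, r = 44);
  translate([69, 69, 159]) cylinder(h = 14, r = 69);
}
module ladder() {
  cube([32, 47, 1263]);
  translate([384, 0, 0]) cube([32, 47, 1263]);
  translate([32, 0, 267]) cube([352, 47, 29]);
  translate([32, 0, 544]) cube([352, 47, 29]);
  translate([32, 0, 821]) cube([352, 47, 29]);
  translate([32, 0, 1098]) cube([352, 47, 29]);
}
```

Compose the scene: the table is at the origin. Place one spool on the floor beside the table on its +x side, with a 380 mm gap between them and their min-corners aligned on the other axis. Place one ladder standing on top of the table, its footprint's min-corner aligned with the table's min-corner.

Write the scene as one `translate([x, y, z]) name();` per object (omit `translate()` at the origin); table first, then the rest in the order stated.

table();
translate([1698, 0, 0]) spool();
translate([0, 0, 727]) ladder();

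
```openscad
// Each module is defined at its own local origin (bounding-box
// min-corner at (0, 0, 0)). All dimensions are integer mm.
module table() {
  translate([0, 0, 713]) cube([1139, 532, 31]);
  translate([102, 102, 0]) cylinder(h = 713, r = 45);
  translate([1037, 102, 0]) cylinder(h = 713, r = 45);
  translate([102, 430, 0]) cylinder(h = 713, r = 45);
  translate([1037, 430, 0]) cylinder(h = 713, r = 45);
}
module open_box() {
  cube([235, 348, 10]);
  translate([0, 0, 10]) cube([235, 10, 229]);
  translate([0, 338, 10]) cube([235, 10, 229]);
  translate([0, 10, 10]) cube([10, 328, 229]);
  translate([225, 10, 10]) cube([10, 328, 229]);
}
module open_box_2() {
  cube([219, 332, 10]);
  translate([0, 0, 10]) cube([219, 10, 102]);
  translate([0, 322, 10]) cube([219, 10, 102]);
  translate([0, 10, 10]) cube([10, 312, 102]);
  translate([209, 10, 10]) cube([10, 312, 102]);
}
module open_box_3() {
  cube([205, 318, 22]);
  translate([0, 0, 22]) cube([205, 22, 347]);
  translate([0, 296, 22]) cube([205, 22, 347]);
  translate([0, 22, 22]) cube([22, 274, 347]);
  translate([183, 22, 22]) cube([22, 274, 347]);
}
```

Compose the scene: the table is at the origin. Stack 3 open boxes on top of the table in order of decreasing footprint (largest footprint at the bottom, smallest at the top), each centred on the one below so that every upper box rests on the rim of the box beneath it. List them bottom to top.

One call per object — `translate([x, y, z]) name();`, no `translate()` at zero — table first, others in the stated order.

table();
translate([452, 92, 744]) open_box();
translate([460, 100, 983]) open_box_2();
translate([467, 107, 1095]) open_box_3();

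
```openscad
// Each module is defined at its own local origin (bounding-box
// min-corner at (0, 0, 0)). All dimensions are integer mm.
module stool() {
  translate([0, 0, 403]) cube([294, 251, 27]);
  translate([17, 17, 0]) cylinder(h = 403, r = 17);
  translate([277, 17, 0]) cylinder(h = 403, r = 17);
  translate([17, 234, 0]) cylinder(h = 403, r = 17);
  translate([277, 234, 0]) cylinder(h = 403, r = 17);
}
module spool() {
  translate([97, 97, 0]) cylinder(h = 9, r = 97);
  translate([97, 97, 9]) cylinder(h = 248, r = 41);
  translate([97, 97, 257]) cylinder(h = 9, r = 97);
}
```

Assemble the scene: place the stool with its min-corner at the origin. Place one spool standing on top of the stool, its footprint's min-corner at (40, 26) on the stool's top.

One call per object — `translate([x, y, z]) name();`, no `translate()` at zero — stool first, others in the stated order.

stool();
translate([40, 26, 430]) spool();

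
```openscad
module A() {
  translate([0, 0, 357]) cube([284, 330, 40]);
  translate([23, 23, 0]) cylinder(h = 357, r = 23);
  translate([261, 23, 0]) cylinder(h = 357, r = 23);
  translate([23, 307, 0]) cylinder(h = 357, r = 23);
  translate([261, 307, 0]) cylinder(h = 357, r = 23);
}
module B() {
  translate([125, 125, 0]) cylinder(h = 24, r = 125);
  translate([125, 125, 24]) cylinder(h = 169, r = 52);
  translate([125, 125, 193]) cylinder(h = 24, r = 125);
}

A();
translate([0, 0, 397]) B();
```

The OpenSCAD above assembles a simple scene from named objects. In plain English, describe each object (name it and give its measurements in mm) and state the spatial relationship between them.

A is a simple wooden stool: a rectangular seat 284 mm (x) by 330 mm (y), 40 mm thick, top face at z = 397 mm, on four round legs, each 46 mm in diameter. The legs rest on z = 0, each leg's axis is inset half a diameter from the nearest pair of seat edges (so the leg's bounding box is flush with the corner).

B is a spool: two coaxial disc flanges of radius 125 mm and thickness 24 mm, joined by a core cylinder of radius 52 mm and height 169 mm. The lower flange rests on z = 0 and the three cylinders share a vertical axis.

The spool is on top of the stool.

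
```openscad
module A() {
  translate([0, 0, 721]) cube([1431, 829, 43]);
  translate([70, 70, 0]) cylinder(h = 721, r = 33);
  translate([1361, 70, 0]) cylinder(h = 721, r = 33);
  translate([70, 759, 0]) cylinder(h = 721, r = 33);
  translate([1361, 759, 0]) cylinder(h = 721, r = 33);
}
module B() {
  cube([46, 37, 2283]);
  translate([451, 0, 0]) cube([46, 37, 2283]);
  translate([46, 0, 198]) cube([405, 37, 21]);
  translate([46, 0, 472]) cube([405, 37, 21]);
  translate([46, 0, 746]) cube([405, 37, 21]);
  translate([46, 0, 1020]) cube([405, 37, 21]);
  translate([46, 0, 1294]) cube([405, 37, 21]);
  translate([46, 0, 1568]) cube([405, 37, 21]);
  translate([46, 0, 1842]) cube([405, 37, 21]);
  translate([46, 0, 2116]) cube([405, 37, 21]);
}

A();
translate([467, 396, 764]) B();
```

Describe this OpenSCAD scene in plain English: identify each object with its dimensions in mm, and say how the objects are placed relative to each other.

A is a table with a 1431×829 mm rectangular top, 43 mm thick, top surface at z = 764 mm, supported by four round legs of 66 mm diameter, each leg's bounding box inset 37 mm from the nearest pair of top edges, running from the floor.

B is a wooden ladder with two side rails of 46×37 mm section and 2283 mm height, set 497 mm apart overall. Between them run 8 rectangular rungs (37 mm deep, 21 mm thick), front faces flush with the rails' −y face. The bottom of the first rung is 198 mm above the floor and each subsequent rung is 274 mm higher than the one below.

The ladder is on top of the table, centred.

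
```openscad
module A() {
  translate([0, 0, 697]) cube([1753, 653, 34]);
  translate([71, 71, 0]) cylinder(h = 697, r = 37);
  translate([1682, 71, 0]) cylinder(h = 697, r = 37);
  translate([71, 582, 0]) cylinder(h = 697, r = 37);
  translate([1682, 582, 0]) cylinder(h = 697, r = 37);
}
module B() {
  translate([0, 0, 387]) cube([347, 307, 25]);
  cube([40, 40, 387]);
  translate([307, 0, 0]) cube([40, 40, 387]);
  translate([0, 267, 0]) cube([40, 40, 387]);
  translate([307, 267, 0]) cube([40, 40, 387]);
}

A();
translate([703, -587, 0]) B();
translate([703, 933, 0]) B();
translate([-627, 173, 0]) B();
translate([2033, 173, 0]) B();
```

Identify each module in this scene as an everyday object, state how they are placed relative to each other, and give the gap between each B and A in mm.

Each stool's nearest face is 280 mm from the table's bounding box.

A is a table. B is a stool. Four stools sit around the table at the −y, +y, −x, +x sides. The gap between each stool and the table is 280 mm.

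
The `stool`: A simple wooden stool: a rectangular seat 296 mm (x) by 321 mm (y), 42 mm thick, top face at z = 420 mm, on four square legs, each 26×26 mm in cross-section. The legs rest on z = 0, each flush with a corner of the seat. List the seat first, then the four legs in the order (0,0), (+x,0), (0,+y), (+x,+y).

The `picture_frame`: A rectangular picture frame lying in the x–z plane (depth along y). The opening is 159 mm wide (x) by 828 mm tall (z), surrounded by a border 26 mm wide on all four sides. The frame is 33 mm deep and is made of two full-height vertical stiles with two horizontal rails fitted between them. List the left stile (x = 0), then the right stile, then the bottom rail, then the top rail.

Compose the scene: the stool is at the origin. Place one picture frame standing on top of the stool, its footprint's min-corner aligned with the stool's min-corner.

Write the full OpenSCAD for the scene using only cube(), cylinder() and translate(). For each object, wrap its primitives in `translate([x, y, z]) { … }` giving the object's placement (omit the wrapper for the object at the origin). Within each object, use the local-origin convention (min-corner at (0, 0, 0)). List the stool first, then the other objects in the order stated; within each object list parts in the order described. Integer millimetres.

translate([0, 0, 378]) cube([296, 321, 42]);
cube([26, 26, 378]);
translate([270, 0, 0]) cube([26, 26, 378]);
translate([0, 295, 0]) cube([26, 26, 378]);
translate([270, 295, 0]) cube([26, 26, 378]);
translate([0, 0, 420]) {
  cube([26, 33, 880]);
  translate([185, 0, 0]) cube([26, 33, 880]);
  translate([26, 0, 0]) cube([159, 33, 26]);
  translate([26, 0, 854]) cube([159, 33, 26]);
}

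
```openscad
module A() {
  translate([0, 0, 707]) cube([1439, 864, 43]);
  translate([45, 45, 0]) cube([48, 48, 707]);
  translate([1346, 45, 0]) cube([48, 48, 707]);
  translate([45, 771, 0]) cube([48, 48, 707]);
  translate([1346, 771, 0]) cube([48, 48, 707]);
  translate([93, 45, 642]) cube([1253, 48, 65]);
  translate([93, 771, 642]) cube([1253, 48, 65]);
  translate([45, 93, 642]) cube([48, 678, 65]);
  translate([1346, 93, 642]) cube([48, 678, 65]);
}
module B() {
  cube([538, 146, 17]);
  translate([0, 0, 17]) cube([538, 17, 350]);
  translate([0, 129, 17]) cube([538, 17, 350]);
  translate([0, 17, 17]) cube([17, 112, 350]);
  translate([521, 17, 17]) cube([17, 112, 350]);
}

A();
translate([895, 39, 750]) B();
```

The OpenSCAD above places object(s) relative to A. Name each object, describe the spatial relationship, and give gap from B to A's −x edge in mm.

A is a table. B is an open box. The open box is on top of the table. The gap from the open box to the table's −x edge is 895 mm.

The open box's min-x is at 895; the table's min-x is 0; gap = 895 mm.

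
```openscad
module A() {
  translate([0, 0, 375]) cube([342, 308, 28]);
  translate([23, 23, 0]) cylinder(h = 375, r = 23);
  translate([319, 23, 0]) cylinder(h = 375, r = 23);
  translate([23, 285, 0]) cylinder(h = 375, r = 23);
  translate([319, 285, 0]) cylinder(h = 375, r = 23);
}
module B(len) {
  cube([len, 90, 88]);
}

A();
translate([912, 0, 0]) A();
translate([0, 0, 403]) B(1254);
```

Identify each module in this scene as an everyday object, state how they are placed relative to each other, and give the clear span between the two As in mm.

Second stool starts at x = 912; first ends at x = 342; clear span = 912 − 342 = 570 mm.

A is a stool. B is a beam. A beam spans the tops of two stools. The clear span between the two stools is 570 mm.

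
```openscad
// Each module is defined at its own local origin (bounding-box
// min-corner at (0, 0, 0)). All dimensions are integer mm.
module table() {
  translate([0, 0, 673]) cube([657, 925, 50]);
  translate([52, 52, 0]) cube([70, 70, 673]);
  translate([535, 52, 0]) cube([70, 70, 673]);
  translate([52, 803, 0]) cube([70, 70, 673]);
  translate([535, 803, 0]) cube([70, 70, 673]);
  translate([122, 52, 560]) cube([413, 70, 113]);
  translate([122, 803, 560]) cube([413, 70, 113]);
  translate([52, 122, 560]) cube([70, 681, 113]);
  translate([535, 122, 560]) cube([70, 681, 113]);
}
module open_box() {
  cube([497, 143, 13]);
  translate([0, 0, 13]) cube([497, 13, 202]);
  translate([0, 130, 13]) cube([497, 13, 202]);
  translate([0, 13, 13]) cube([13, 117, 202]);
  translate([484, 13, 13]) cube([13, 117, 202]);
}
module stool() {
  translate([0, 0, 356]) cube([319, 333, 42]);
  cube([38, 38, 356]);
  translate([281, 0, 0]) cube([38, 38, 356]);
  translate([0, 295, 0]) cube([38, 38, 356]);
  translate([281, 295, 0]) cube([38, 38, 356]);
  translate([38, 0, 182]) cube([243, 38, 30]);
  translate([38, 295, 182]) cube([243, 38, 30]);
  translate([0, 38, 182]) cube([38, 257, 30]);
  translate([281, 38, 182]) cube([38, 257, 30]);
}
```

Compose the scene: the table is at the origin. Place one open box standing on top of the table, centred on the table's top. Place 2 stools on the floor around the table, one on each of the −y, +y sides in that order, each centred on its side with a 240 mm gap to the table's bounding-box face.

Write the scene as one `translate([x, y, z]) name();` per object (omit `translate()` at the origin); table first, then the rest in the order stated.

table();
translate([80, 391, 723]) open_box();
translate([169, -573, 0]) stool();
translate([169, 1165, 0]) stool();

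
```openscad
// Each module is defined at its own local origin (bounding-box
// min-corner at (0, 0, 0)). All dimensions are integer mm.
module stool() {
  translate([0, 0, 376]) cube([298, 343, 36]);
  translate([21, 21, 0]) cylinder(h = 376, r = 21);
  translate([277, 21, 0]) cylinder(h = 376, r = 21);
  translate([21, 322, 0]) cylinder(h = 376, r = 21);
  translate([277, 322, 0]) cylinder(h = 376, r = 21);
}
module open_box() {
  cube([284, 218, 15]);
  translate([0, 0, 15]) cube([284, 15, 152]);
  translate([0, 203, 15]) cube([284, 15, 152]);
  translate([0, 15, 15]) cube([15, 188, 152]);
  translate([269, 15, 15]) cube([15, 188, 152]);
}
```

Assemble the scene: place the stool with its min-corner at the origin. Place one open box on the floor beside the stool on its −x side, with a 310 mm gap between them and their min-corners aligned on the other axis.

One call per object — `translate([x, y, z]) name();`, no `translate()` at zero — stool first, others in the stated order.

stool();
translate([-594, 0, 0]) open_box();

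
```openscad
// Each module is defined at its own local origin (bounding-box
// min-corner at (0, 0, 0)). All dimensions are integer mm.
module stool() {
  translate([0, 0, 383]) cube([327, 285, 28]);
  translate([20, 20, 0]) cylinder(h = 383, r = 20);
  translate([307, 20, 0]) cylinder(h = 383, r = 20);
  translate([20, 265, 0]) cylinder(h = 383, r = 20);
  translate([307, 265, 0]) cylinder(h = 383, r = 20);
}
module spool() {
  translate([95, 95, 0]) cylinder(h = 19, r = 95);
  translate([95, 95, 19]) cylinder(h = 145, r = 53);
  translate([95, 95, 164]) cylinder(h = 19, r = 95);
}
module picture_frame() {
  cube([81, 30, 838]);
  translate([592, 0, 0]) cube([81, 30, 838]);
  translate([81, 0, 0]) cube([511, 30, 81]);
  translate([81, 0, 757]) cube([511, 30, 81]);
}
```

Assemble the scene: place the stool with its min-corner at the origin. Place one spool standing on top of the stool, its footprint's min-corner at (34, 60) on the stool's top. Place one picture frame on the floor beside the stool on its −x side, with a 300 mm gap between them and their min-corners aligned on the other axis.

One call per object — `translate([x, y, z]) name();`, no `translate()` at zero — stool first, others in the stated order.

stool();
translate([34, 60, 411]) spool();
translate([-973, 0, 0]) picture_frame();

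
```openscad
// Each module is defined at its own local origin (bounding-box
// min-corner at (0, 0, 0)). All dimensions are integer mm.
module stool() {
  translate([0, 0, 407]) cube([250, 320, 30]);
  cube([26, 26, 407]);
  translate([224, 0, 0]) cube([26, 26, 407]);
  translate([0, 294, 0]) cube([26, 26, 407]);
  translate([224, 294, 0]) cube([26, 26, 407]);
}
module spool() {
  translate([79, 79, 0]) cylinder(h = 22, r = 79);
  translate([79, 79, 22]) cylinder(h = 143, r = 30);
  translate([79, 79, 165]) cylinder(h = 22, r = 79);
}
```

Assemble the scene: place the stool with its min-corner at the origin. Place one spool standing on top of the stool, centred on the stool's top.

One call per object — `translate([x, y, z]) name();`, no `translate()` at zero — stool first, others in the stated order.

stool();
translate([46, 81, 437]) spool();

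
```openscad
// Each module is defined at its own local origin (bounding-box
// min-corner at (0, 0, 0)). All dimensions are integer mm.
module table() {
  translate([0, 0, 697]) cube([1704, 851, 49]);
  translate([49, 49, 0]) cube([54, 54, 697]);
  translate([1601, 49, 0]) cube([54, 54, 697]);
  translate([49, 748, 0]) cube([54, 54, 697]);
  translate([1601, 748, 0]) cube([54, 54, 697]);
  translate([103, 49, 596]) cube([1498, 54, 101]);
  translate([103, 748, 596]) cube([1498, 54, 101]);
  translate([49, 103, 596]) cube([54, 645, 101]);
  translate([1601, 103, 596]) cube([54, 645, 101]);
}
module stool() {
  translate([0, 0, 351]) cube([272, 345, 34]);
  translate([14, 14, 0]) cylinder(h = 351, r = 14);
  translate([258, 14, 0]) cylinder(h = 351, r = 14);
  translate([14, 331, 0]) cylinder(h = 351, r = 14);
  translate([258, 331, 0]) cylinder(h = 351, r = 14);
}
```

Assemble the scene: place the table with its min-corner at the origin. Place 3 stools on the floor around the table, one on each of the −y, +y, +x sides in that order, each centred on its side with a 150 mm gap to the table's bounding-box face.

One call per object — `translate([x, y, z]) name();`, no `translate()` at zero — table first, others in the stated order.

table();
translate([716, -495, 0]) stool();
translate([716, 1001, 0]) stool();
translate([1854, 253, 0]) stool();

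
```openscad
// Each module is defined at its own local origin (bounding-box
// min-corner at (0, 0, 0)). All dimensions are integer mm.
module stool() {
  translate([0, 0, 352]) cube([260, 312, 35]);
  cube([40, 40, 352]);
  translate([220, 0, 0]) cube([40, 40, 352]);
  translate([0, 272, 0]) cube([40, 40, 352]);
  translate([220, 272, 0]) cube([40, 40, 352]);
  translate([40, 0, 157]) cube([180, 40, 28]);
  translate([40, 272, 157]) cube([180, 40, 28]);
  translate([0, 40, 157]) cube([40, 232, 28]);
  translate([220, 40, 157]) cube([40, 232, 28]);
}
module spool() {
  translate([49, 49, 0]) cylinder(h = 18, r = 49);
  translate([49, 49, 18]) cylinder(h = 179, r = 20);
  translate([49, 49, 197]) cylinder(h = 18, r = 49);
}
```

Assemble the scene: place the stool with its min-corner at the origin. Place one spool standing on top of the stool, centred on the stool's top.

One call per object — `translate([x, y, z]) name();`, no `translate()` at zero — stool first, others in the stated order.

stool();
translate([81, 107, 387]) spool();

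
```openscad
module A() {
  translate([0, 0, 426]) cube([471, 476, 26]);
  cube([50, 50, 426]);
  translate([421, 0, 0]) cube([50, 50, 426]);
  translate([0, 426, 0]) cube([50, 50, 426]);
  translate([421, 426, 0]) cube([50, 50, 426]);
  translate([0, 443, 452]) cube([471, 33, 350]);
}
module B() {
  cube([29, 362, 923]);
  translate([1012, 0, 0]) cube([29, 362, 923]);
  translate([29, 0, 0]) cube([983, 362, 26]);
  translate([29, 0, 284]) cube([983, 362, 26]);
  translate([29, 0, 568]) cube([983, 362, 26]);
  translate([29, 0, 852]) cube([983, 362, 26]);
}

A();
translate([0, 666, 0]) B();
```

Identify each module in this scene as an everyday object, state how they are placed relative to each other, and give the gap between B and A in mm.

The bookshelf's nearest face is 190 mm from the chair's +y face.

A is a chair. B is a bookshelf. The bookshelf is on the floor beside the chair on its +y side. The gap between the bookshelf and the chair is 190 mm.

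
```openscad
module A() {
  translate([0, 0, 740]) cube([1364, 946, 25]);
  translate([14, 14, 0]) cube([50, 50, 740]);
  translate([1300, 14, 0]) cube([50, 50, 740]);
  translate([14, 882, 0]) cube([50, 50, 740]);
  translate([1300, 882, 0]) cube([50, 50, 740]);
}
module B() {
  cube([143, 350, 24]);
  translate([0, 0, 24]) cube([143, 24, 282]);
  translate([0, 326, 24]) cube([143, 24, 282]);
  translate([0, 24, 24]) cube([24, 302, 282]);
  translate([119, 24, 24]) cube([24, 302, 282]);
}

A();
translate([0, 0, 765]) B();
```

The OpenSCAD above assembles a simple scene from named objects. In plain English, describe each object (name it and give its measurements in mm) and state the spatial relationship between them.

A is a table with a 1364×946 mm rectangular top, 25 mm thick, top surface at z = 765 mm, supported by four 50×50 mm square legs, each inset 14 mm from the nearest pair of top edges, running from the floor.

B is an open storage box with external size 143×350×306 mm and wall thickness 24 mm (the base is also 24 mm thick). The base covers the whole footprint; the four walls stand on the base, with the y-facing walls full-width and the x-facing walls fitting between their inner faces.

The open box is on top of the table.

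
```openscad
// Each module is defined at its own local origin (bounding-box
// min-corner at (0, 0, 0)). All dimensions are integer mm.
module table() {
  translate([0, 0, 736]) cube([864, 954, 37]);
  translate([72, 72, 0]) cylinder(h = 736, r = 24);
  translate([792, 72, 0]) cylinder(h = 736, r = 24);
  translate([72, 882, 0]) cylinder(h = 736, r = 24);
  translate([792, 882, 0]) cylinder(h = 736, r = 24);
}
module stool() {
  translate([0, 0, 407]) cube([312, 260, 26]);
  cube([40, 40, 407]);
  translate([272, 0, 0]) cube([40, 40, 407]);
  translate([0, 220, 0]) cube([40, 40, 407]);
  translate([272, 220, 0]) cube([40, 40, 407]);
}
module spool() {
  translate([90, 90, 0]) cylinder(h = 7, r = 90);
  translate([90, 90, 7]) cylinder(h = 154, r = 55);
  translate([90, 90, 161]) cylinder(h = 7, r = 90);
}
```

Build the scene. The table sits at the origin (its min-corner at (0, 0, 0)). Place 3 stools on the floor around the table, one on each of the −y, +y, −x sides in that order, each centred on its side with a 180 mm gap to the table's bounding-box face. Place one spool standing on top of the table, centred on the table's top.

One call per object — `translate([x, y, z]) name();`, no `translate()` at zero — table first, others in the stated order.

table();
translate([276, -440, 0]) stool();
translate([276, 1134, 0]) stool();
translate([-492, 347, 0]) stool();
translate([342, 387, 773]) spool();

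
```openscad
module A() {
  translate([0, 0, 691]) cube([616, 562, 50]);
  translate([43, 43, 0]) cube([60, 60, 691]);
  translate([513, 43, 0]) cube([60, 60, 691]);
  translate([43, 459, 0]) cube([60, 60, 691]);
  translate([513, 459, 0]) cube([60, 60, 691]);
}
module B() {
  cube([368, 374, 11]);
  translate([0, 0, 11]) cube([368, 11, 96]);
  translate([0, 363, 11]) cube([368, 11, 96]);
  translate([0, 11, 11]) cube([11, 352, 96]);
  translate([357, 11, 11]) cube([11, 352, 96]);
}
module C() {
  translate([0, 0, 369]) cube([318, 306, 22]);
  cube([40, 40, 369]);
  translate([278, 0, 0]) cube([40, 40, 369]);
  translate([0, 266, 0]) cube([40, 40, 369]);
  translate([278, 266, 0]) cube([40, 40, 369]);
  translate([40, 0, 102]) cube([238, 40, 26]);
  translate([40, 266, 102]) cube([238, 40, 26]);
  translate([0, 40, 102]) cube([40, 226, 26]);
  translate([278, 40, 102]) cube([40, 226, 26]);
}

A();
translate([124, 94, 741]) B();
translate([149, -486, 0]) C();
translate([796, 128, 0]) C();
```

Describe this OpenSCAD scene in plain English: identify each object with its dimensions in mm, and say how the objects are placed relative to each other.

A is a table with a 616×562 mm rectangular top, 50 mm thick, top surface at z = 741 mm, supported by four 60×60 mm square legs, each inset 43 mm from the nearest pair of top edges, running from the floor.

B is an open storage box with external size 368×374×107 mm and wall thickness 11 mm (the base is also 11 mm thick). The base covers the whole footprint; the four walls stand on the base, with the y-facing walls full-width and the x-facing walls fitting between their inner faces.

C is a four-legged stool. The seat is a 318×306×22 mm slab whose top surface is at z = 391 mm; four square legs, each 40×40 mm in cross-section, run from the floor (z = 0) to the underside of the seat, each flush with a corner of the seat. Four stretchers, 40 mm wide and 26 mm tall, connect adjacent legs with their undersides at z = 102 mm, each running between the inner faces of the legs it joins and aligned with the legs' outer faces on the other axis.

The open box is on top of the table, centred. Two stools sit around the table at the −y, +x sides.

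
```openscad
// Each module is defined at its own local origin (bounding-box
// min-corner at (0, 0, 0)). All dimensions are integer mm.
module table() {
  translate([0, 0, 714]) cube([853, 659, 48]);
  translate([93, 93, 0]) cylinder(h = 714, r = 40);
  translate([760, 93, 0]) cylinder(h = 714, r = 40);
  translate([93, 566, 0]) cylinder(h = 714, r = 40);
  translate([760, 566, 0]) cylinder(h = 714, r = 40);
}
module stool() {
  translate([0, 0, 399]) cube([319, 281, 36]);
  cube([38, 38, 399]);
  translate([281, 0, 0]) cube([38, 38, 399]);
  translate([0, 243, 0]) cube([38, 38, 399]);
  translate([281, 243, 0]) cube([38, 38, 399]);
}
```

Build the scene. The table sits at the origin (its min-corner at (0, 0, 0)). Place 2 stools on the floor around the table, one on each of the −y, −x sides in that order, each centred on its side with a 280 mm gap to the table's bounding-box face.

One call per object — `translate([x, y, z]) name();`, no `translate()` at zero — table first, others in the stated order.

table();
translate([267, -561, 0]) stool();
translate([-599, 189, 0]) stool();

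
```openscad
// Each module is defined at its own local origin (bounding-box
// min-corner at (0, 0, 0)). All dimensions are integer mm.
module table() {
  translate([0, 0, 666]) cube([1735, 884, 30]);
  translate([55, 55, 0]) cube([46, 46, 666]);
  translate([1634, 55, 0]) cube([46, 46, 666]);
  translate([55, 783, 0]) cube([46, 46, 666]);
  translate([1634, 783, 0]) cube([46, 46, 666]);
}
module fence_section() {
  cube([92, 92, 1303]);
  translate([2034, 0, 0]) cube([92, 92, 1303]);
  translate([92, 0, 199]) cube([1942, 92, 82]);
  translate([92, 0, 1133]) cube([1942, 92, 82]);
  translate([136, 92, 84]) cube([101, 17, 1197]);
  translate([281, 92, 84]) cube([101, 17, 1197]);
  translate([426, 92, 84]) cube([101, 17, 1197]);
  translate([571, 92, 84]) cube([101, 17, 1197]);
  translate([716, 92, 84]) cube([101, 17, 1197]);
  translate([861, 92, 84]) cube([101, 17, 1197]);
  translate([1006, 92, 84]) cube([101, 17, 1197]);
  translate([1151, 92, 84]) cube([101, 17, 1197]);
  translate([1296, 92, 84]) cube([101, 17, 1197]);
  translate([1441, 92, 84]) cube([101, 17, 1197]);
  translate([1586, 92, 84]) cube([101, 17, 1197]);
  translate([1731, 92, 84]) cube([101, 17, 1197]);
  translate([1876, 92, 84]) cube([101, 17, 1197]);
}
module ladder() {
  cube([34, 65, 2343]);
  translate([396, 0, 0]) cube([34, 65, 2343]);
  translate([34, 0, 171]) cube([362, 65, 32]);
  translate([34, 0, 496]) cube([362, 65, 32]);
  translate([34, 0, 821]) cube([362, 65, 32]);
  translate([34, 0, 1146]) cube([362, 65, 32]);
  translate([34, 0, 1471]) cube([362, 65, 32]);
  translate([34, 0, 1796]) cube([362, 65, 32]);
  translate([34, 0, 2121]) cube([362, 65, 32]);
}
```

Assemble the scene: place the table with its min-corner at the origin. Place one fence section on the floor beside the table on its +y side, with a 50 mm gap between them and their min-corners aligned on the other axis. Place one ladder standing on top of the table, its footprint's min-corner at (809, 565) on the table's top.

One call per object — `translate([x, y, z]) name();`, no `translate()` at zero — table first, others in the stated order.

table();
translate([0, 934, 0]) fence_section();
translate([809, 565, 696]) ladder();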